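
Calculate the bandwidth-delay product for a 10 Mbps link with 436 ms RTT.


BDP = bandwidth * RTT
= 10 Mbps * 436 ms
= 10 * 1e6 * 436 / 1000 bits
= 4360000 bits
= 545000 bytes
= 532.2266 KB
BDP = 4360000 bits (545000 bytes)


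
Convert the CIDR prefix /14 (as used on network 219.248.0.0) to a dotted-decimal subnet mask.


/14 means 14 network bits, 18 host bits
Binary: 11111111111111000000000000000000
Mask: 255.252.0.0


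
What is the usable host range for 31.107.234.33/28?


Network: 31.107.234.32
Broadcast: 31.107.234.47
First usable = network + 1
Last usable = broadcast - 1
Range: 31.107.234.33 to 31.107.234.46


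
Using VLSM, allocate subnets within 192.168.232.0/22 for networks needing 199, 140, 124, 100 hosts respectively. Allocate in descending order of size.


199 hosts -> /24 (254 usable): 192.168.232.0/24
140 hosts -> /24 (254 usable): 192.168.233.0/24
124 hosts -> /25 (126 usable): 192.168.234.0/25
100 hosts -> /25 (126 usable): 192.168.234.128/25
Allocation: 192.168.232.0/24 (199 hosts, 254 usable); 192.168.233.0/24 (140 hosts, 254 usable); 192.168.234.0/25 (124 hosts, 126 usable); 192.168.234.128/25 (100 hosts, 126 usable)


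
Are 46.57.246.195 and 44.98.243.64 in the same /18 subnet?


Mask: 255.255.192.0
46.57.246.195 AND mask = 46.57.192.0
44.98.243.64 AND mask = 44.98.192.0
No, different subnets (46.57.192.0 vs 44.98.192.0)


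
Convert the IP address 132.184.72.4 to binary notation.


132 = 10000100
184 = 10111000
72 = 01001000
4 = 00000100
Binary: 10000100.10111000.01001000.00000100


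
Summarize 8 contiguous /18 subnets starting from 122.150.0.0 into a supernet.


Original prefix: /18
Number of subnets: 8 = 2^3
New prefix = 18 - 3 = 15
Supernet: 122.150.0.0/15


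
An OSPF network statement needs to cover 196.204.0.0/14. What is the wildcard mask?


Subnet mask: 255.252.0.0
Wildcard = 255.255.255.255 - subnet mask
255 - 255 = 0
255 - 252 = 3
255 - 0 = 255
255 - 0 = 255
Wildcard: 0.3.255.255


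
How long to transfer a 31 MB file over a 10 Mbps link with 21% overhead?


Effective throughput = 10 * (1 - 21/100) = 7.9 Mbps
File size in Mb = 31 * 8 = 248 Mb
Time = 248 / 7.9
Time = 31.3924 seconds


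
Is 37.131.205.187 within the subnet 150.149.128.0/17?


Subnet network: 150.149.128.0
Test IP AND mask: 37.131.128.0
No, 37.131.205.187 is not in 150.149.128.0/17


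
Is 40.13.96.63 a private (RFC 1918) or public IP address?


RFC 1918 private ranges:
  10.0.0.0/8 (10.0.0.0 - 10.255.255.255)
  172.16.0.0/12 (172.16.0.0 - 172.31.255.255)
  192.168.0.0/16 (192.168.0.0 - 192.168.255.255)
Public (not in any RFC 1918 range)


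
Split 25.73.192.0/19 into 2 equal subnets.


New prefix = 19 + 1 = 20
Each subnet has 4096 addresses
  25.73.192.0/20
  25.73.208.0/20
Subnets: 25.73.192.0/20, 25.73.208.0/20


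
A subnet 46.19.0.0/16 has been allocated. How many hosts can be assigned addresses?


Host bits = 32 - 16 = 16
Total addresses = 2^16 = 65536
Usable = total - 2 (network and broadcast)
Usable hosts: 65534


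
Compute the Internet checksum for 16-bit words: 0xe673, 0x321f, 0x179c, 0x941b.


Sum all words (with carry folding):
+ 0xe673 = 0xe673
+ 0x321f = 0x1893
+ 0x179c = 0x302f
+ 0x941b = 0xc44a
One's complement: ~0xc44a
Checksum = 0x3bb5


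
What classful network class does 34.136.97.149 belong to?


First octet: 34
Binary: 00100010
0xxxxxxx -> Class A (1-126)
Class A, default mask 255.0.0.0 (/8)


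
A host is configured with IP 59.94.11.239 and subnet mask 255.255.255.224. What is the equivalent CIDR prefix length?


Binary: 11111111.11111111.11111111.11100000
Count leading 1s
Prefix: /27


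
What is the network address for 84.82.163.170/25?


IP:   01010100.01010010.10100011.10101010
Mask: 11111111.11111111.11111111.10000000
AND operation:
Net:  01010100.01010010.10100011.10000000
Network: 84.82.163.128/25


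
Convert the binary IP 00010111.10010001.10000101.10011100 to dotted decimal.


00010111 = 23
10010001 = 145
10000101 = 133
10011100 = 156
IP: 23.145.133.156


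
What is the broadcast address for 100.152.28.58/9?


Network: 100.128.0.0/9
Host bits = 23
Set all host bits to 1:
Broadcast: 100.255.255.255


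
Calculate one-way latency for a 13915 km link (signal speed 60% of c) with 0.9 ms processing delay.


Speed = 0.6 * 3e5 km/s = 180000 km/s
Propagation delay = 13915 / 180000 = 0.0773 s = 77.3056 ms
Processing delay = 0.9 ms
Total one-way latency = 78.2056 ms


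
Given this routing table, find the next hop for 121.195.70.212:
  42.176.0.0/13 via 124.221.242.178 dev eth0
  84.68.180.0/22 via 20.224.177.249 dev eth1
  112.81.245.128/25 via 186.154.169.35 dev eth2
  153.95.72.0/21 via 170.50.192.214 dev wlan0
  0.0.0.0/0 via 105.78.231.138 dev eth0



Longest prefix match for 121.195.70.212:
  /13 42.176.0.0: no
  /22 84.68.180.0: no
  /25 112.81.245.128: no
  /21 153.95.72.0: no
  /0 0.0.0.0: MATCH
Selected: next-hop 105.78.231.138 via eth0 (matched /0)


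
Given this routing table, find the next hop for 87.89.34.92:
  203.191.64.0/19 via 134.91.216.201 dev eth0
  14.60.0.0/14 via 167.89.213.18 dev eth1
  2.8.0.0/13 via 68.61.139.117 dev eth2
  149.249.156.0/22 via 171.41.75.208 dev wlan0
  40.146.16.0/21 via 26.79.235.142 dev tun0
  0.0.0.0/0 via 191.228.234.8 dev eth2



Longest prefix match for 87.89.34.92:
  /19 203.191.64.0: no
  /14 14.60.0.0: no
  /13 2.8.0.0: no
  /22 149.249.156.0: no
  /21 40.146.16.0: no
  /0 0.0.0.0: MATCH
Selected: next-hop 191.228.234.8 via eth2 (matched /0)


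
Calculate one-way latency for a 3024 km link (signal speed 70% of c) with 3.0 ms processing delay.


Speed = 0.7 * 3e5 km/s = 210000 km/s
Propagation delay = 3024 / 210000 = 0.0144 s = 14.4 ms
Processing delay = 3.0 ms
Total one-way latency = 17.4 ms


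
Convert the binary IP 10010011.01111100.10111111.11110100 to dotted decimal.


10010011 = 147
01111100 = 124
10111111 = 191
11110100 = 244
IP: 147.124.191.244


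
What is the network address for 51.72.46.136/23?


IP:   00110011.01001000.00101110.10001000
Mask: 11111111.11111111.11111110.00000000
AND operation:
Net:  00110011.01001000.00101110.00000000
Network: 51.72.46.0/23


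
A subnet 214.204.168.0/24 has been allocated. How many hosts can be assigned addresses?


Host bits = 32 - 24 = 8
Total addresses = 2^8 = 256
Usable = total - 2 (network and broadcast)
Usable hosts: 254


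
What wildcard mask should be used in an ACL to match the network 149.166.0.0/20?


Subnet mask: 255.255.240.0
Wildcard = 255.255.255.255 - subnet mask
255 - 255 = 0
255 - 255 = 0
255 - 240 = 15
255 - 0 = 255
Wildcard: 0.0.15.255


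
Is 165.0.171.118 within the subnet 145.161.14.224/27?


Subnet network: 145.161.14.224
Test IP AND mask: 165.0.171.96
No, 165.0.171.118 is not in 145.161.14.224/27


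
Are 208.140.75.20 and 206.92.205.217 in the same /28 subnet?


Mask: 255.255.255.240
208.140.75.20 AND mask = 208.140.75.16
206.92.205.217 AND mask = 206.92.205.208
No, different subnets (208.140.75.16 vs 206.92.205.208)


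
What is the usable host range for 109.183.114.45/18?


Network: 109.183.64.0
Broadcast: 109.183.127.255
First usable = network + 1
Last usable = broadcast - 1
Range: 109.183.64.1 to 109.183.127.254


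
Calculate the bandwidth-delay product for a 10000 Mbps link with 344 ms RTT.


BDP = bandwidth * RTT
= 10000 Mbps * 344 ms
= 10000 * 1e6 * 344 / 1000 bits
= 3440000000 bits
= 430000000 bytes
= 419921.875 KB
BDP = 3440000000 bits (430000000 bytes)


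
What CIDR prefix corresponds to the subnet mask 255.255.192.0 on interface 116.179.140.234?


Binary: 11111111.11111111.11000000.00000000
Count leading 1s
Prefix: /18


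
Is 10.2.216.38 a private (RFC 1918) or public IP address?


RFC 1918 private ranges:
  10.0.0.0/8 (10.0.0.0 - 10.255.255.255)
  172.16.0.0/12 (172.16.0.0 - 172.31.255.255)
  192.168.0.0/16 (192.168.0.0 - 192.168.255.255)
Private (in 10.0.0.0/8)


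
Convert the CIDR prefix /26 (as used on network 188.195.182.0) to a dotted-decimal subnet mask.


/26 means 26 network bits, 6 host bits
Binary: 11111111111111111111111111000000
Mask: 255.255.255.192


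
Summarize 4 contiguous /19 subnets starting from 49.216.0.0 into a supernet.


Original prefix: /19
Number of subnets: 4 = 2^2
New prefix = 19 - 2 = 17
Supernet: 49.216.0.0/17


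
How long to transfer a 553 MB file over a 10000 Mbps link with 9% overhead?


Effective throughput = 10000 * (1 - 9/100) = 9100 Mbps
File size in Mb = 553 * 8 = 4424 Mb
Time = 4424 / 9100
Time = 0.4862 seconds


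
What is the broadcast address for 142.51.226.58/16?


Network: 142.51.0.0/16
Host bits = 16
Set all host bits to 1:
Broadcast: 142.51.255.255


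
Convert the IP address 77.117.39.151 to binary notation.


77 = 01001101
117 = 01110101
39 = 00100111
151 = 10010111
Binary: 01001101.01110101.00100111.10010111


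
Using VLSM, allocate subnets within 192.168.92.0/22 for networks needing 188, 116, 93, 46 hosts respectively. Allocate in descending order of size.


188 hosts -> /24 (254 usable): 192.168.92.0/24
116 hosts -> /25 (126 usable): 192.168.93.0/25
93 hosts -> /25 (126 usable): 192.168.93.128/25
46 hosts -> /26 (62 usable): 192.168.94.0/26
Allocation: 192.168.92.0/24 (188 hosts, 254 usable); 192.168.93.0/25 (116 hosts, 126 usable); 192.168.93.128/25 (93 hosts, 126 usable); 192.168.94.0/26 (46 hosts, 62 usable)


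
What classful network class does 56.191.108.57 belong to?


First octet: 56
Binary: 00111000
0xxxxxxx -> Class A (1-126)
Class A, default mask 255.0.0.0 (/8)


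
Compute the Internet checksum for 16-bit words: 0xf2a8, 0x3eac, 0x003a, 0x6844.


Sum all words (with carry folding):
+ 0xf2a8 = 0xf2a8
+ 0x3eac = 0x3155
+ 0x003a = 0x318f
+ 0x6844 = 0x99d3
One's complement: ~0x99d3
Checksum = 0x662c


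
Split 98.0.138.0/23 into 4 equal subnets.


New prefix = 23 + 2 = 25
Each subnet has 128 addresses
  98.0.138.0/25
  98.0.138.128/25
  98.0.139.0/25
  98.0.139.128/25
Subnets: 98.0.138.0/25, 98.0.138.128/25, 98.0.139.0/25, 98.0.139.128/25


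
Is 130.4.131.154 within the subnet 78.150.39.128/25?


Subnet network: 78.150.39.128
Test IP AND mask: 130.4.131.128
No, 130.4.131.154 is not in 78.150.39.128/25


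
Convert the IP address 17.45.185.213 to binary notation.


17 = 00010001
45 = 00101101
185 = 10111001
213 = 11010101
Binary: 00010001.00101101.10111001.11010101


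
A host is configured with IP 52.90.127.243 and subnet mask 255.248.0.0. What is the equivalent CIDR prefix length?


Binary: 11111111.11111000.00000000.00000000
Count leading 1s
Prefix: /13


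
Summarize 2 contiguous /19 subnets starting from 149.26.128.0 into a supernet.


Original prefix: /19
Number of subnets: 2 = 2^1
New prefix = 19 - 1 = 18
Supernet: 149.26.128.0/18


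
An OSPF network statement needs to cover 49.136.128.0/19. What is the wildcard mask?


Subnet mask: 255.255.224.0
Wildcard = 255.255.255.255 - subnet mask
255 - 255 = 0
255 - 255 = 0
255 - 224 = 31
255 - 0 = 255
Wildcard: 0.0.31.255


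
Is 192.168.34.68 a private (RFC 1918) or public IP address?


RFC 1918 private ranges:
  10.0.0.0/8 (10.0.0.0 - 10.255.255.255)
  172.16.0.0/12 (172.16.0.0 - 172.31.255.255)
  192.168.0.0/16 (192.168.0.0 - 192.168.255.255)
Private (in 192.168.0.0/16)


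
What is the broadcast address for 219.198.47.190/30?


Network: 219.198.47.188/30
Host bits = 2
Set all host bits to 1:
Broadcast: 219.198.47.191


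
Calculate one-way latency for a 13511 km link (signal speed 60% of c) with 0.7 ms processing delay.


Speed = 0.6 * 3e5 km/s = 180000 km/s
Propagation delay = 13511 / 180000 = 0.0751 s = 75.0611 ms
Processing delay = 0.7 ms
Total one-way latency = 75.7611 ms


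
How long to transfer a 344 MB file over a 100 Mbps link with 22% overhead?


Effective throughput = 100 * (1 - 22/100) = 78 Mbps
File size in Mb = 344 * 8 = 2752 Mb
Time = 2752 / 78
Time = 35.2821 seconds


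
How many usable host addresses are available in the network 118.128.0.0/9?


Host bits = 32 - 9 = 23
Total addresses = 2^23 = 8388608
Usable = total - 2 (network and broadcast)
Usable hosts: 8388606


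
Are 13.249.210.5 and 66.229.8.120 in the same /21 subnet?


Mask: 255.255.248.0
13.249.210.5 AND mask = 13.249.208.0
66.229.8.120 AND mask = 66.229.8.0
No, different subnets (13.249.208.0 vs 66.229.8.0)


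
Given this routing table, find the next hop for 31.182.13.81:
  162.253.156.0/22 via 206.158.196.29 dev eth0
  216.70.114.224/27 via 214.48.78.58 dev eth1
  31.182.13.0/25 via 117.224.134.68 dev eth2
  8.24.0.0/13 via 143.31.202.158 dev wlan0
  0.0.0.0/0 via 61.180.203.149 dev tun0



Longest prefix match for 31.182.13.81:
  /22 162.253.156.0: no
  /27 216.70.114.224: no
  /25 31.182.13.0: MATCH
  /13 8.24.0.0: no
  /0 0.0.0.0: MATCH
Selected: next-hop 117.224.134.68 via eth2 (matched /25)


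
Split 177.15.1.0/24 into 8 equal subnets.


New prefix = 24 + 3 = 27
Each subnet has 32 addresses
  177.15.1.0/27
  177.15.1.32/27
  177.15.1.64/27
  177.15.1.96/27
  177.15.1.128/27
  177.15.1.160/27
  177.15.1.192/27
  177.15.1.224/27
Subnets: 177.15.1.0/27, 177.15.1.32/27, 177.15.1.64/27, 177.15.1.96/27, 177.15.1.128/27, 177.15.1.160/27, 177.15.1.192/27, 177.15.1.224/27


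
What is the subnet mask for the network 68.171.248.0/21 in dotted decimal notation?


/21 means 21 network bits, 11 host bits
Binary: 11111111111111111111100000000000
Mask: 255.255.248.0


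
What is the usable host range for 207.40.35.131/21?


Network: 207.40.32.0
Broadcast: 207.40.39.255
First usable = network + 1
Last usable = broadcast - 1
Range: 207.40.32.1 to 207.40.39.254


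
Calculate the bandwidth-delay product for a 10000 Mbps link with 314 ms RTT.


BDP = bandwidth * RTT
= 10000 Mbps * 314 ms
= 10000 * 1e6 * 314 / 1000 bits
= 3140000000 bits
= 392500000 bytes
= 383300.7812 KB
BDP = 3140000000 bits (392500000 bytes)


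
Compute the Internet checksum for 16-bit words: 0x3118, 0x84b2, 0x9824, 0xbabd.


Sum all words (with carry folding):
+ 0x3118 = 0x3118
+ 0x84b2 = 0xb5ca
+ 0x9824 = 0x4def
+ 0xbabd = 0x08ad
One's complement: ~0x08ad
Checksum = 0xf752


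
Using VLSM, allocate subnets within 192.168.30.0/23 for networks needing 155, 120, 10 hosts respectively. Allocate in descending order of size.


155 hosts -> /24 (254 usable): 192.168.30.0/24
120 hosts -> /25 (126 usable): 192.168.31.0/25
10 hosts -> /28 (14 usable): 192.168.31.128/28
Allocation: 192.168.30.0/24 (155 hosts, 254 usable); 192.168.31.0/25 (120 hosts, 126 usable); 192.168.31.128/28 (10 hosts, 14 usable)


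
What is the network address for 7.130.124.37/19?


IP:   00000111.10000010.01111100.00100101
Mask: 11111111.11111111.11100000.00000000
AND operation:
Net:  00000111.10000010.01100000.00000000
Network: 7.130.96.0/19


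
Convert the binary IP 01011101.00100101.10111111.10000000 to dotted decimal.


01011101 = 93
00100101 = 37
10111111 = 191
10000000 = 128
IP: 93.37.191.128


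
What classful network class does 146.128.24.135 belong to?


First octet: 146
Binary: 10010010
10xxxxxx -> Class B (128-191)
Class B, default mask 255.255.0.0 (/16)


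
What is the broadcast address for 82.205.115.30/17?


Network: 82.205.0.0/17
Host bits = 15
Set all host bits to 1:
Broadcast: 82.205.127.255


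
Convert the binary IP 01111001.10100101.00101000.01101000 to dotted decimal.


01111001 = 121
10100101 = 165
00101000 = 40
01101000 = 104
IP: 121.165.40.104


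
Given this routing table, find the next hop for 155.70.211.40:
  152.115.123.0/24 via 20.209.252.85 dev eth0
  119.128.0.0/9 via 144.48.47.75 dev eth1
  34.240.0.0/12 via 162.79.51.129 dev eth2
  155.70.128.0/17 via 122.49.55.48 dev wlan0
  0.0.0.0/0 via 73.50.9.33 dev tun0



Longest prefix match for 155.70.211.40:
  /24 152.115.123.0: no
  /9 119.128.0.0: no
  /12 34.240.0.0: no
  /17 155.70.128.0: MATCH
  /0 0.0.0.0: MATCH
Selected: next-hop 122.49.55.48 via wlan0 (matched /17)


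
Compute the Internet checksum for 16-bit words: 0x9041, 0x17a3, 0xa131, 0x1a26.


Sum all words (with carry folding):
+ 0x9041 = 0x9041
+ 0x17a3 = 0xa7e4
+ 0xa131 = 0x4916
+ 0x1a26 = 0x633c
One's complement: ~0x633c
Checksum = 0x9cc3


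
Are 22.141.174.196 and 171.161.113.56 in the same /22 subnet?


Mask: 255.255.252.0
22.141.174.196 AND mask = 22.141.172.0
171.161.113.56 AND mask = 171.161.112.0
No, different subnets (22.141.172.0 vs 171.161.112.0)


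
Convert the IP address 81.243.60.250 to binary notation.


81 = 01010001
243 = 11110011
60 = 00111100
250 = 11111010
Binary: 01010001.11110011.00111100.11111010


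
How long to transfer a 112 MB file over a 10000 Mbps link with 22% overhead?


Effective throughput = 10000 * (1 - 22/100) = 7800 Mbps
File size in Mb = 112 * 8 = 896 Mb
Time = 896 / 7800
Time = 0.1149 seconds


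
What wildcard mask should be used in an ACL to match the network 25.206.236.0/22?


Subnet mask: 255.255.252.0
Wildcard = 255.255.255.255 - subnet mask
255 - 255 = 0
255 - 255 = 0
255 - 252 = 3
255 - 0 = 255
Wildcard: 0.0.3.255


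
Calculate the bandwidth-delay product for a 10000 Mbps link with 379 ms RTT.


BDP = bandwidth * RTT
= 10000 Mbps * 379 ms
= 10000 * 1e6 * 379 / 1000 bits
= 3790000000 bits
= 473750000 bytes
= 462646.4844 KB
BDP = 3790000000 bits (473750000 bytes)


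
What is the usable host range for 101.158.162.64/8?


Network: 101.0.0.0
Broadcast: 101.255.255.255
First usable = network + 1
Last usable = broadcast - 1
Range: 101.0.0.1 to 101.255.255.254


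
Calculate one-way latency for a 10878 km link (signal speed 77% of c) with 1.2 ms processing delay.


Speed = 0.77 * 3e5 km/s = 231000 km/s
Propagation delay = 10878 / 231000 = 0.0471 s = 47.0909 ms
Processing delay = 1.2 ms
Total one-way latency = 48.2909 ms


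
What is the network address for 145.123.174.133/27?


IP:   10010001.01111011.10101110.10000101
Mask: 11111111.11111111.11111111.11100000
AND operation:
Net:  10010001.01111011.10101110.10000000
Network: 145.123.174.128/27


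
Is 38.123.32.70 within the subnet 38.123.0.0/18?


Subnet network: 38.123.0.0
Test IP AND mask: 38.123.0.0
Yes, 38.123.32.70 is in 38.123.0.0/18


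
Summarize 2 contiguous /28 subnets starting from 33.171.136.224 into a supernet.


Original prefix: /28
Number of subnets: 2 = 2^1
New prefix = 28 - 1 = 27
Supernet: 33.171.136.224/27


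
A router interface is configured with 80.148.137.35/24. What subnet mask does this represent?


/24 means 24 network bits, 8 host bits
Binary: 11111111111111111111111100000000
Mask: 255.255.255.0


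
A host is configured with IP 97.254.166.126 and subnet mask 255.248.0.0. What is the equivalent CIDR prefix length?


Binary: 11111111.11111000.00000000.00000000
Count leading 1s
Prefix: /13


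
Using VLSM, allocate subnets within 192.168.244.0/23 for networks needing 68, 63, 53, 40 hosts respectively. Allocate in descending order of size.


68 hosts -> /25 (126 usable): 192.168.244.0/25
63 hosts -> /25 (126 usable): 192.168.244.128/25
53 hosts -> /26 (62 usable): 192.168.245.0/26
40 hosts -> /26 (62 usable): 192.168.245.64/26
Allocation: 192.168.244.0/25 (68 hosts, 126 usable); 192.168.244.128/25 (63 hosts, 126 usable); 192.168.245.0/26 (53 hosts, 62 usable); 192.168.245.64/26 (40 hosts, 62 usable)


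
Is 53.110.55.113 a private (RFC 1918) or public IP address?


RFC 1918 private ranges:
  10.0.0.0/8 (10.0.0.0 - 10.255.255.255)
  172.16.0.0/12 (172.16.0.0 - 172.31.255.255)
  192.168.0.0/16 (192.168.0.0 - 192.168.255.255)
Public (not in any RFC 1918 range)


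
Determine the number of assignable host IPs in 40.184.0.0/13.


Host bits = 32 - 13 = 19
Total addresses = 2^19 = 524288
Usable = total - 2 (network and broadcast)
Usable hosts: 524286


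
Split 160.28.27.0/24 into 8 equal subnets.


New prefix = 24 + 3 = 27
Each subnet has 32 addresses
  160.28.27.0/27
  160.28.27.32/27
  160.28.27.64/27
  160.28.27.96/27
  160.28.27.128/27
  160.28.27.160/27
  160.28.27.192/27
  160.28.27.224/27
Subnets: 160.28.27.0/27, 160.28.27.32/27, 160.28.27.64/27, 160.28.27.96/27, 160.28.27.128/27, 160.28.27.160/27, 160.28.27.192/27, 160.28.27.224/27


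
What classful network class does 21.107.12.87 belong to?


First octet: 21
Binary: 00010101
0xxxxxxx -> Class A (1-126)
Class A, default mask 255.0.0.0 (/8)


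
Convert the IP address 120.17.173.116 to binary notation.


120 = 01111000
17 = 00010001
173 = 10101101
116 = 01110100
Binary: 01111000.00010001.10101101.01110100


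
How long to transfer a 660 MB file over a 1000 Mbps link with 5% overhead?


Effective throughput = 1000 * (1 - 5/100) = 950 Mbps
File size in Mb = 660 * 8 = 5280 Mb
Time = 5280 / 950
Time = 5.5579 seconds


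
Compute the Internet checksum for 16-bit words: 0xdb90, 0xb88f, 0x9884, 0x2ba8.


Sum all words (with carry folding):
+ 0xdb90 = 0xdb90
+ 0xb88f = 0x9420
+ 0x9884 = 0x2ca5
+ 0x2ba8 = 0x584d
One's complement: ~0x584d
Checksum = 0xa7b2


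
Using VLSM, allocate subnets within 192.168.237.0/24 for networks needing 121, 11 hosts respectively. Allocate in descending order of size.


121 hosts -> /25 (126 usable): 192.168.237.0/25
11 hosts -> /28 (14 usable): 192.168.237.128/28
Allocation: 192.168.237.0/25 (121 hosts, 126 usable); 192.168.237.128/28 (11 hosts, 14 usable)


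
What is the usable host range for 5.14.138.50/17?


Network: 5.14.128.0
Broadcast: 5.14.255.255
First usable = network + 1
Last usable = broadcast - 1
Range: 5.14.128.1 to 5.14.255.254


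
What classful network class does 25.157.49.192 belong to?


First octet: 25
Binary: 00011001
0xxxxxxx -> Class A (1-126)
Class A, default mask 255.0.0.0 (/8)


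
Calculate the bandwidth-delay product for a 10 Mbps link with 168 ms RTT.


BDP = bandwidth * RTT
= 10 Mbps * 168 ms
= 10 * 1e6 * 168 / 1000 bits
= 1680000 bits
= 210000 bytes
= 205.0781 KB
BDP = 1680000 bits (210000 bytes)


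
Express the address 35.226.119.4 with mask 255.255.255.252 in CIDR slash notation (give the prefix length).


Binary: 11111111.11111111.11111111.11111100
Count leading 1s
Prefix: /30


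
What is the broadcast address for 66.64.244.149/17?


Network: 66.64.128.0/17
Host bits = 15
Set all host bits to 1:
Broadcast: 66.64.255.255


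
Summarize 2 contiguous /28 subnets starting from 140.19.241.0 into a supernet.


Original prefix: /28
Number of subnets: 2 = 2^1
New prefix = 28 - 1 = 27
Supernet: 140.19.241.0/27


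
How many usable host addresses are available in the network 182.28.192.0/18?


Host bits = 32 - 18 = 14
Total addresses = 2^14 = 16384
Usable = total - 2 (network and broadcast)
Usable hosts: 16382


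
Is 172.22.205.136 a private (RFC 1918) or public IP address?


RFC 1918 private ranges:
  10.0.0.0/8 (10.0.0.0 - 10.255.255.255)
  172.16.0.0/12 (172.16.0.0 - 172.31.255.255)
  192.168.0.0/16 (192.168.0.0 - 192.168.255.255)
Private (in 172.16.0.0/12)


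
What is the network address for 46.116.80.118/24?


IP:   00101110.01110100.01010000.01110110
Mask: 11111111.11111111.11111111.00000000
AND operation:
Net:  00101110.01110100.01010000.00000000
Network: 46.116.80.0/24


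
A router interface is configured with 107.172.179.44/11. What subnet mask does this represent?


/11 means 11 network bits, 21 host bits
Binary: 11111111111000000000000000000000
Mask: 255.224.0.0


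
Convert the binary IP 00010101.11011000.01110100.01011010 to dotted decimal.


00010101 = 21
11011000 = 216
01110100 = 116
01011010 = 90
IP: 21.216.116.90


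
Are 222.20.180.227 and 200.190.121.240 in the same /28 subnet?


Mask: 255.255.255.240
222.20.180.227 AND mask = 222.20.180.224
200.190.121.240 AND mask = 200.190.121.240
No, different subnets (222.20.180.224 vs 200.190.121.240)


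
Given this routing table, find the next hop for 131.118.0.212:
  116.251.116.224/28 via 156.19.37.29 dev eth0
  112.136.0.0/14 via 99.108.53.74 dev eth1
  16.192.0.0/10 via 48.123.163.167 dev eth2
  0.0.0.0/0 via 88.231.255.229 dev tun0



Longest prefix match for 131.118.0.212:
  /28 116.251.116.224: no
  /14 112.136.0.0: no
  /10 16.192.0.0: no
  /0 0.0.0.0: MATCH
Selected: next-hop 88.231.255.229 via tun0 (matched /0)


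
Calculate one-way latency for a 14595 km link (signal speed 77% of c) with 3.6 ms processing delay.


Speed = 0.77 * 3e5 km/s = 231000 km/s
Propagation delay = 14595 / 231000 = 0.0632 s = 63.1818 ms
Processing delay = 3.6 ms
Total one-way latency = 66.7818 ms


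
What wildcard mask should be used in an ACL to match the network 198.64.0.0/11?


Subnet mask: 255.224.0.0
Wildcard = 255.255.255.255 - subnet mask
255 - 255 = 0
255 - 224 = 31
255 - 0 = 255
255 - 0 = 255
Wildcard: 0.31.255.255


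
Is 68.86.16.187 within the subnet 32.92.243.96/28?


Subnet network: 32.92.243.96
Test IP AND mask: 68.86.16.176
No, 68.86.16.187 is not in 32.92.243.96/28


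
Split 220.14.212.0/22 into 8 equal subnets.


New prefix = 22 + 3 = 25
Each subnet has 128 addresses
  220.14.212.0/25
  220.14.212.128/25
  220.14.213.0/25
  220.14.213.128/25
  220.14.214.0/25
  220.14.214.128/25
  220.14.215.0/25
  220.14.215.128/25
Subnets: 220.14.212.0/25, 220.14.212.128/25, 220.14.213.0/25, 220.14.213.128/25, 220.14.214.0/25, 220.14.214.128/25, 220.14.215.0/25, 220.14.215.128/25


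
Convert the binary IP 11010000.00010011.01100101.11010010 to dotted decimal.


11010000 = 208
00010011 = 19
01100101 = 101
11010010 = 210
IP: 208.19.101.210


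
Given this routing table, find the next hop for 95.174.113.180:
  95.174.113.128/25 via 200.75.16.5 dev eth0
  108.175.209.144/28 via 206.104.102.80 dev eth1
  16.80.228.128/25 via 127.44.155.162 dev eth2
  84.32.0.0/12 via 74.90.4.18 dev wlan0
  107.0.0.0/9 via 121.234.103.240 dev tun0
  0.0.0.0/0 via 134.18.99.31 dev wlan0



Longest prefix match for 95.174.113.180:
  /25 95.174.113.128: MATCH
  /28 108.175.209.144: no
  /25 16.80.228.128: no
  /12 84.32.0.0: no
  /9 107.0.0.0: no
  /0 0.0.0.0: MATCH
Selected: next-hop 200.75.16.5 via eth0 (matched /25)


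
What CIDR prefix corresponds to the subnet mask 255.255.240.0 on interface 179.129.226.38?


Binary: 11111111.11111111.11110000.00000000
Count leading 1s
Prefix: /20


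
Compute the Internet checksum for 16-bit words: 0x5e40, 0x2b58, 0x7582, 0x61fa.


Sum all words (with carry folding):
+ 0x5e40 = 0x5e40
+ 0x2b58 = 0x8998
+ 0x7582 = 0xff1a
+ 0x61fa = 0x6115
One's complement: ~0x6115
Checksum = 0x9eea


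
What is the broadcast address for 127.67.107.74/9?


Network: 127.0.0.0/9
Host bits = 23
Set all host bits to 1:
Broadcast: 127.127.255.255


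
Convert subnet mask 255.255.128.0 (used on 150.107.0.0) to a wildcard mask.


Subnet mask: 255.255.128.0
Wildcard = 255.255.255.255 - subnet mask
255 - 255 = 0
255 - 255 = 0
255 - 128 = 127
255 - 0 = 255
Wildcard: 0.0.127.255


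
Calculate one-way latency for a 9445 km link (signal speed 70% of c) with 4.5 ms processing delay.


Speed = 0.7 * 3e5 km/s = 210000 km/s
Propagation delay = 9445 / 210000 = 0.045 s = 44.9762 ms
Processing delay = 4.5 ms
Total one-way latency = 49.4762 ms


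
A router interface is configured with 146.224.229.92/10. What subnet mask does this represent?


/10 means 10 network bits, 22 host bits
Binary: 11111111110000000000000000000000
Mask: 255.192.0.0


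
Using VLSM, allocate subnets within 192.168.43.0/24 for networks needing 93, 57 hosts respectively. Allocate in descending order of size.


93 hosts -> /25 (126 usable): 192.168.43.0/25
57 hosts -> /26 (62 usable): 192.168.43.128/26
Allocation: 192.168.43.0/25 (93 hosts, 126 usable); 192.168.43.128/26 (57 hosts, 62 usable)


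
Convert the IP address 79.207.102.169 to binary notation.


79 = 01001111
207 = 11001111
102 = 01100110
169 = 10101001
Binary: 01001111.11001111.01100110.10101001


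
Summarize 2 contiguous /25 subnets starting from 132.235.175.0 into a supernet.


Original prefix: /25
Number of subnets: 2 = 2^1
New prefix = 25 - 1 = 24
Supernet: 132.235.175.0/24


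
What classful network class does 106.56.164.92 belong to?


First octet: 106
Binary: 01101010
0xxxxxxx -> Class A (1-126)
Class A, default mask 255.0.0.0 (/8)


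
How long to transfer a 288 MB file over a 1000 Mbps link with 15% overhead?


Effective throughput = 1000 * (1 - 15/100) = 850 Mbps
File size in Mb = 288 * 8 = 2304 Mb
Time = 2304 / 850
Time = 2.7106 seconds


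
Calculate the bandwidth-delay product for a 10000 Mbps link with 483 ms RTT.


BDP = bandwidth * RTT
= 10000 Mbps * 483 ms
= 10000 * 1e6 * 483 / 1000 bits
= 4830000000 bits
= 603750000 bytes
= 589599.6094 KB
BDP = 4830000000 bits (603750000 bytes)


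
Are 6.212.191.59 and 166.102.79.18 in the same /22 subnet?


Mask: 255.255.252.0
6.212.191.59 AND mask = 6.212.188.0
166.102.79.18 AND mask = 166.102.76.0
No, different subnets (6.212.188.0 vs 166.102.76.0)


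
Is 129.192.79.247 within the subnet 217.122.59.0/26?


Subnet network: 217.122.59.0
Test IP AND mask: 129.192.79.192
No, 129.192.79.247 is not in 217.122.59.0/26


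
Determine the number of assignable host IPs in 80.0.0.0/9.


Host bits = 32 - 9 = 23
Total addresses = 2^23 = 8388608
Usable = total - 2 (network and broadcast)
Usable hosts: 8388606


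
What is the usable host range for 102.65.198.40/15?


Network: 102.64.0.0
Broadcast: 102.65.255.255
First usable = network + 1
Last usable = broadcast - 1
Range: 102.64.0.1 to 102.65.255.254


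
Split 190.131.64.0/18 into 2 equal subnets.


New prefix = 18 + 1 = 19
Each subnet has 8192 addresses
  190.131.64.0/19
  190.131.96.0/19
Subnets: 190.131.64.0/19, 190.131.96.0/19


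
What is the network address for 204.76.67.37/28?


IP:   11001100.01001100.01000011.00100101
Mask: 11111111.11111111.11111111.11110000
AND operation:
Net:  11001100.01001100.01000011.00100000
Network: 204.76.67.32/28


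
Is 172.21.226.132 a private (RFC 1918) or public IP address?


RFC 1918 private ranges:
  10.0.0.0/8 (10.0.0.0 - 10.255.255.255)
  172.16.0.0/12 (172.16.0.0 - 172.31.255.255)
  192.168.0.0/16 (192.168.0.0 - 192.168.255.255)
Private (in 172.16.0.0/12)


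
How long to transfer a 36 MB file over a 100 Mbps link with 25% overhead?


Effective throughput = 100 * (1 - 25/100) = 75 Mbps
File size in Mb = 36 * 8 = 288 Mb
Time = 288 / 75
Time = 3.84 seconds


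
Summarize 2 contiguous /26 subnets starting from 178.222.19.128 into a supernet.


Original prefix: /26
Number of subnets: 2 = 2^1
New prefix = 26 - 1 = 25
Supernet: 178.222.19.128/25


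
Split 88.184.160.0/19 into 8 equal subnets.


New prefix = 19 + 3 = 22
Each subnet has 1024 addresses
  88.184.160.0/22
  88.184.164.0/22
  88.184.168.0/22
  88.184.172.0/22
  88.184.176.0/22
  88.184.180.0/22
  88.184.184.0/22
  88.184.188.0/22
Subnets: 88.184.160.0/22, 88.184.164.0/22, 88.184.168.0/22, 88.184.172.0/22, 88.184.176.0/22, 88.184.180.0/22, 88.184.184.0/22, 88.184.188.0/22


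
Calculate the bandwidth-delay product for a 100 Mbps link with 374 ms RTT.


BDP = bandwidth * RTT
= 100 Mbps * 374 ms
= 100 * 1e6 * 374 / 1000 bits
= 37400000 bits
= 4675000 bytes
= 4565.4297 KB
BDP = 37400000 bits (4675000 bytes)


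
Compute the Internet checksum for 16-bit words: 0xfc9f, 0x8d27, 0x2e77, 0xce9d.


Sum all words (with carry folding):
+ 0xfc9f = 0xfc9f
+ 0x8d27 = 0x89c7
+ 0x2e77 = 0xb83e
+ 0xce9d = 0x86dc
One's complement: ~0x86dc
Checksum = 0x7923


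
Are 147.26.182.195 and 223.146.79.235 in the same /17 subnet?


Mask: 255.255.128.0
147.26.182.195 AND mask = 147.26.128.0
223.146.79.235 AND mask = 223.146.0.0
No, different subnets (147.26.128.0 vs 223.146.0.0)


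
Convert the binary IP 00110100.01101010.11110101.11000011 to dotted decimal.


00110100 = 52
01101010 = 106
11110101 = 245
11000011 = 195
IP: 52.106.245.195


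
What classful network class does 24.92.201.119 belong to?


First octet: 24
Binary: 00011000
0xxxxxxx -> Class A (1-126)
Class A, default mask 255.0.0.0 (/8)


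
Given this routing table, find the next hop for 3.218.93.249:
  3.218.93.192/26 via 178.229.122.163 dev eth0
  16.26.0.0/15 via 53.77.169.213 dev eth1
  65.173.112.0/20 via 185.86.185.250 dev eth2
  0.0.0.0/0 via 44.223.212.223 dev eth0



Longest prefix match for 3.218.93.249:
  /26 3.218.93.192: MATCH
  /15 16.26.0.0: no
  /20 65.173.112.0: no
  /0 0.0.0.0: MATCH
Selected: next-hop 178.229.122.163 via eth0 (matched /26)


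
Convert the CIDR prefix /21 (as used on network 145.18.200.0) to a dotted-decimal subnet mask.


/21 means 21 network bits, 11 host bits
Binary: 11111111111111111111100000000000
Mask: 255.255.248.0


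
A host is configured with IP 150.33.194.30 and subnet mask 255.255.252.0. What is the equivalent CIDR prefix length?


Binary: 11111111.11111111.11111100.00000000
Count leading 1s
Prefix: /22


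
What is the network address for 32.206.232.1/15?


IP:   00100000.11001110.11101000.00000001
Mask: 11111111.11111110.00000000.00000000
AND operation:
Net:  00100000.11001110.00000000.00000000
Network: 32.206.0.0/15


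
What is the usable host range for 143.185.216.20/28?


Network: 143.185.216.16
Broadcast: 143.185.216.31
First usable = network + 1
Last usable = broadcast - 1
Range: 143.185.216.17 to 143.185.216.30


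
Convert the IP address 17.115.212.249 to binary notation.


17 = 00010001
115 = 01110011
212 = 11010100
249 = 11111001
Binary: 00010001.01110011.11010100.11111001


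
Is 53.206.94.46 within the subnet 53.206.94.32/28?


Subnet network: 53.206.94.32
Test IP AND mask: 53.206.94.32
Yes, 53.206.94.46 is in 53.206.94.32/28


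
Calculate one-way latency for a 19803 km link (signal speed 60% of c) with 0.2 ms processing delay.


Speed = 0.6 * 3e5 km/s = 180000 km/s
Propagation delay = 19803 / 180000 = 0.11 s = 110.0167 ms
Processing delay = 0.2 ms
Total one-way latency = 110.2167 ms


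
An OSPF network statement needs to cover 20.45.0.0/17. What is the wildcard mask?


Subnet mask: 255.255.128.0
Wildcard = 255.255.255.255 - subnet mask
255 - 255 = 0
255 - 255 = 0
255 - 128 = 127
255 - 0 = 255
Wildcard: 0.0.127.255


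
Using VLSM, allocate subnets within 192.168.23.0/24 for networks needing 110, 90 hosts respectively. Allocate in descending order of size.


110 hosts -> /25 (126 usable): 192.168.23.0/25
90 hosts -> /25 (126 usable): 192.168.23.128/25
Allocation: 192.168.23.0/25 (110 hosts, 126 usable); 192.168.23.128/25 (90 hosts, 126 usable)


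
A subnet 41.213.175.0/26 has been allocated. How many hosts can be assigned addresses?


Host bits = 32 - 26 = 6
Total addresses = 2^6 = 64
Usable = total - 2 (network and broadcast)
Usable hosts: 62


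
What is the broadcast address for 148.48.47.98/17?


Network: 148.48.0.0/17
Host bits = 15
Set all host bits to 1:
Broadcast: 148.48.127.255


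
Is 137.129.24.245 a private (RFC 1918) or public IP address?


RFC 1918 private ranges:
  10.0.0.0/8 (10.0.0.0 - 10.255.255.255)
  172.16.0.0/12 (172.16.0.0 - 172.31.255.255)
  192.168.0.0/16 (192.168.0.0 - 192.168.255.255)
Public (not in any RFC 1918 range)


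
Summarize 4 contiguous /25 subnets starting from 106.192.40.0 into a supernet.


Original prefix: /25
Number of subnets: 4 = 2^2
New prefix = 25 - 2 = 23
Supernet: 106.192.40.0/23


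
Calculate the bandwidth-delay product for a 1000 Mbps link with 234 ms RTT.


BDP = bandwidth * RTT
= 1000 Mbps * 234 ms
= 1000 * 1e6 * 234 / 1000 bits
= 234000000 bits
= 29250000 bytes
= 28564.4531 KB
BDP = 234000000 bits (29250000 bytes)


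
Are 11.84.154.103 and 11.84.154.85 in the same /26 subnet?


Mask: 255.255.255.192
11.84.154.103 AND mask = 11.84.154.64
11.84.154.85 AND mask = 11.84.154.64
Yes, same subnet (11.84.154.64)


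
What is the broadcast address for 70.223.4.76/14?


Network: 70.220.0.0/14
Host bits = 18
Set all host bits to 1:
Broadcast: 70.223.255.255


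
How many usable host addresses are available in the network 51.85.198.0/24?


Host bits = 32 - 24 = 8
Total addresses = 2^8 = 256
Usable = total - 2 (network and broadcast)
Usable hosts: 254


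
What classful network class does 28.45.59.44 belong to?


First octet: 28
Binary: 00011100
0xxxxxxx -> Class A (1-126)
Class A, default mask 255.0.0.0 (/8)


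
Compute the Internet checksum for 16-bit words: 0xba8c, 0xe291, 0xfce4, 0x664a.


Sum all words (with carry folding):
+ 0xba8c = 0xba8c
+ 0xe291 = 0x9d1e
+ 0xfce4 = 0x9a03
+ 0x664a = 0x004e
One's complement: ~0x004e
Checksum = 0xffb1


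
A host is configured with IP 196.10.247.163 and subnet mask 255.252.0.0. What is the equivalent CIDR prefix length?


Binary: 11111111.11111100.00000000.00000000
Count leading 1s
Prefix: /14


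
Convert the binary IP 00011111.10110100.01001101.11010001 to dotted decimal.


00011111 = 31
10110100 = 180
01001101 = 77
11010001 = 209
IP: 31.180.77.209


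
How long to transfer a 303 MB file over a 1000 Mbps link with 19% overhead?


Effective throughput = 1000 * (1 - 19/100) = 810 Mbps
File size in Mb = 303 * 8 = 2424 Mb
Time = 2424 / 810
Time = 2.9926 seconds


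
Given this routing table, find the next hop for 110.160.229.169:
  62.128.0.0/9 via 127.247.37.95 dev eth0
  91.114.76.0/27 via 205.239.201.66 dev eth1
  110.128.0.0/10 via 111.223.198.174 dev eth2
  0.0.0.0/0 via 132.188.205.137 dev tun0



Longest prefix match for 110.160.229.169:
  /9 62.128.0.0: no
  /27 91.114.76.0: no
  /10 110.128.0.0: MATCH
  /0 0.0.0.0: MATCH
Selected: next-hop 111.223.198.174 via eth2 (matched /10)


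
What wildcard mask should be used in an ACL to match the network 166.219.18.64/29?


Subnet mask: 255.255.255.248
Wildcard = 255.255.255.255 - subnet mask
255 - 255 = 0
255 - 255 = 0
255 - 255 = 0
255 - 248 = 7
Wildcard: 0.0.0.7


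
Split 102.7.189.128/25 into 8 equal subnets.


New prefix = 25 + 3 = 28
Each subnet has 16 addresses
  102.7.189.128/28
  102.7.189.144/28
  102.7.189.160/28
  102.7.189.176/28
  102.7.189.192/28
  102.7.189.208/28
  102.7.189.224/28
  102.7.189.240/28
Subnets: 102.7.189.128/28, 102.7.189.144/28, 102.7.189.160/28, 102.7.189.176/28, 102.7.189.192/28, 102.7.189.208/28, 102.7.189.224/28, 102.7.189.240/28


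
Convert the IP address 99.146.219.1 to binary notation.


99 = 01100011
146 = 10010010
219 = 11011011
1 = 00000001
Binary: 01100011.10010010.11011011.00000001


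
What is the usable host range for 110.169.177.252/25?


Network: 110.169.177.128
Broadcast: 110.169.177.255
First usable = network + 1
Last usable = broadcast - 1
Range: 110.169.177.129 to 110.169.177.254


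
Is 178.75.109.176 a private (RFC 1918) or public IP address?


RFC 1918 private ranges:
  10.0.0.0/8 (10.0.0.0 - 10.255.255.255)
  172.16.0.0/12 (172.16.0.0 - 172.31.255.255)
  192.168.0.0/16 (192.168.0.0 - 192.168.255.255)
Public (not in any RFC 1918 range)


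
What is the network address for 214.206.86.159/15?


IP:   11010110.11001110.01010110.10011111
Mask: 11111111.11111110.00000000.00000000
AND operation:
Net:  11010110.11001110.00000000.00000000
Network: 214.206.0.0/15


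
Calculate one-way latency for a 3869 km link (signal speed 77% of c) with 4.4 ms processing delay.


Speed = 0.77 * 3e5 km/s = 231000 km/s
Propagation delay = 3869 / 231000 = 0.0167 s = 16.7489 ms
Processing delay = 4.4 ms
Total one-way latency = 21.1489 ms


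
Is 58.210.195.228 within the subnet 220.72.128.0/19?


Subnet network: 220.72.128.0
Test IP AND mask: 58.210.192.0
No, 58.210.195.228 is not in 220.72.128.0/19


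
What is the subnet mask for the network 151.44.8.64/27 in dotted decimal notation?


/27 means 27 network bits, 5 host bits
Binary: 11111111111111111111111111100000
Mask: 255.255.255.224
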